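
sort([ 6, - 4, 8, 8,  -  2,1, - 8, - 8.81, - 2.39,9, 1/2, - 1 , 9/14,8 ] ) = [ - 8.81,-8, - 4,  -  2.39 ,  -  2,  -  1,1/2, 9/14,1, 6, 8,8, 8 , 9 ]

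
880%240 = 160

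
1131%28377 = 1131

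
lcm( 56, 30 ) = 840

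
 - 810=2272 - 3082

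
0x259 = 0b1001011001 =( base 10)601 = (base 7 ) 1516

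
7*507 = 3549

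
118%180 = 118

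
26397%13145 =107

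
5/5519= 5/5519 = 0.00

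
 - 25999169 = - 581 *44749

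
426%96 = 42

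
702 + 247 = 949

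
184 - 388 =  - 204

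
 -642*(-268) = 172056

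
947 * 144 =136368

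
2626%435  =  16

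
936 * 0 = 0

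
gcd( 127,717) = 1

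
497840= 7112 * 70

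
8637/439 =19+296/439= 19.67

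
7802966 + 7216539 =15019505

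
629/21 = 29 + 20/21 =29.95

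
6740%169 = 149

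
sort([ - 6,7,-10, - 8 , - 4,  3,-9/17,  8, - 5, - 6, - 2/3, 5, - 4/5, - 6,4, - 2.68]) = [ - 10, - 8, - 6, - 6,- 6, - 5, - 4, - 2.68, - 4/5, - 2/3, - 9/17,3, 4, 5 , 7, 8 ]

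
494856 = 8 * 61857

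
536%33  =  8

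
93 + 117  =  210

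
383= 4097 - 3714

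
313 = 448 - 135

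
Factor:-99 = -3^2*11^1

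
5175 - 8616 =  - 3441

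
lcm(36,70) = 1260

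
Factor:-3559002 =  - 2^1*3^1*197^1*3011^1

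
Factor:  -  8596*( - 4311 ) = 37057356 = 2^2*3^2*7^1*307^1*479^1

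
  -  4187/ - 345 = 4187/345=   12.14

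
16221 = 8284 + 7937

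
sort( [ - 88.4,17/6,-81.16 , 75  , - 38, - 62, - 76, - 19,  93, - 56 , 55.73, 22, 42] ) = [ - 88.4,  -  81.16, - 76, - 62 , -56,-38, - 19,17/6, 22, 42, 55.73,75, 93]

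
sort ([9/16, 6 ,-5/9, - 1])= [- 1,-5/9, 9/16, 6]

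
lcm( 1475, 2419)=60475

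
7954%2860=2234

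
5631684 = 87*64732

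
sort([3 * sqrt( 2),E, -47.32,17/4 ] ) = [ - 47.32, E,3*sqrt(2),17/4 ] 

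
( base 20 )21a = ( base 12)592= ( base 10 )830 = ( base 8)1476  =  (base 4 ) 30332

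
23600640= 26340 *896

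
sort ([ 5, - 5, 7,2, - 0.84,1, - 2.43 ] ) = [ - 5, - 2.43, - 0.84,  1,2, 5,7]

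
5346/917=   5+761/917 =5.83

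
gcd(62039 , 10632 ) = 1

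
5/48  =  5/48 = 0.10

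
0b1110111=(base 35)3e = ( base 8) 167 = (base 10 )119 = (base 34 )3H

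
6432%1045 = 162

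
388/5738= 194/2869 = 0.07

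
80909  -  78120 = 2789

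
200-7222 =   -  7022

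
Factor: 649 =11^1 * 59^1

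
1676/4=419 = 419.00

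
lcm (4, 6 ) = 12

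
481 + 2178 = 2659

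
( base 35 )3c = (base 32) 3L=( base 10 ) 117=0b1110101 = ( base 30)3R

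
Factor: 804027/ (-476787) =  -  268009/158929= - 7^1 * 103^(-1 )* 1543^( - 1 )*38287^1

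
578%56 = 18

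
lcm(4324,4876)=229172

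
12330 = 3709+8621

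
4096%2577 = 1519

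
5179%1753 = 1673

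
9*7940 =71460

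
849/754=849/754 = 1.13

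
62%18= 8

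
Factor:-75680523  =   - 3^2*751^1*11197^1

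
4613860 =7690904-3077044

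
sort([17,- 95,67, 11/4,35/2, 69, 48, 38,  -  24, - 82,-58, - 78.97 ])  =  [ - 95,  -  82, - 78.97 ,-58,  -  24, 11/4 , 17, 35/2, 38,48, 67, 69]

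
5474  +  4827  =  10301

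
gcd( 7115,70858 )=1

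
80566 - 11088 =69478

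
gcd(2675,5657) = 1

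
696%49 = 10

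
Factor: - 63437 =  - 11^1*73^1*79^1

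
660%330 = 0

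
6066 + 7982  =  14048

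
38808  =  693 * 56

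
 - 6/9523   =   - 1 + 9517/9523=- 0.00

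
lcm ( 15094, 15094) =15094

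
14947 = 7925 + 7022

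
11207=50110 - 38903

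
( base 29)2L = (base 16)4f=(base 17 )4b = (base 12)67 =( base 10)79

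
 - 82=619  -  701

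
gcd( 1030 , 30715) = 5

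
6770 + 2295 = 9065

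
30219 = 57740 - 27521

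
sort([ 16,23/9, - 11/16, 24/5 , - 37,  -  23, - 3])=[ - 37, - 23, - 3, - 11/16,23/9, 24/5,16 ] 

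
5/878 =5/878=0.01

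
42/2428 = 21/1214 = 0.02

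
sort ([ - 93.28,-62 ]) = [ - 93.28,-62]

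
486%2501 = 486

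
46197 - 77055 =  - 30858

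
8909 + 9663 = 18572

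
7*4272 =29904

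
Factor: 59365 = 5^1 * 31^1 * 383^1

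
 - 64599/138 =-469 + 41/46 = - 468.11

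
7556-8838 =- 1282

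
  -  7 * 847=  - 5929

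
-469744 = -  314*1496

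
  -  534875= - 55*9725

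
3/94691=3/94691 = 0.00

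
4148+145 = 4293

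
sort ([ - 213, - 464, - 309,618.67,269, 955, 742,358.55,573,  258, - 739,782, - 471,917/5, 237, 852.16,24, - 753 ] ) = [ - 753, - 739,- 471, - 464,- 309, - 213 , 24,917/5, 237,258,269 , 358.55,573,618.67,742, 782,  852.16,955 ]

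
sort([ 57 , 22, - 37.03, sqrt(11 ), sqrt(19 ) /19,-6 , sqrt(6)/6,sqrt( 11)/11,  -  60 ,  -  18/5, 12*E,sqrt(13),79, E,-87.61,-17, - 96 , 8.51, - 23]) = [ - 96 , - 87.61, - 60, - 37.03, - 23, - 17, - 6, - 18/5, sqrt (19)/19, sqrt(11) /11,sqrt( 6 ) /6,E, sqrt( 11 ), sqrt(13 ),8.51, 22,12 *E,57 , 79]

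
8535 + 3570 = 12105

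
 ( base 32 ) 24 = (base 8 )104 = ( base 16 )44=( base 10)68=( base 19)3B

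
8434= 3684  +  4750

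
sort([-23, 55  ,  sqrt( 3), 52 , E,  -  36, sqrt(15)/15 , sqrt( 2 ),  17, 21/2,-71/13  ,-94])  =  [ - 94, - 36, - 23, - 71/13,sqrt( 15)/15 , sqrt(2) , sqrt(3 ) , E , 21/2  ,  17, 52,55 ] 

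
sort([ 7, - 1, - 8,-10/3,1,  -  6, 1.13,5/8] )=[ - 8, - 6,- 10/3, - 1,5/8, 1, 1.13,7 ]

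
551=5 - -546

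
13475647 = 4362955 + 9112692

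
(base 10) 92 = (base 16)5C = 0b1011100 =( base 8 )134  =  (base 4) 1130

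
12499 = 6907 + 5592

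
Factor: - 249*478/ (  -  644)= 2^(  -  1) * 3^1 * 7^ ( - 1)* 23^(  -  1 )*83^1* 239^1 = 59511/322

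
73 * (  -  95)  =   - 6935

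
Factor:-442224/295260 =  - 996/665 = -  2^2*3^1 *5^( - 1)*7^( - 1) * 19^( - 1 )*83^1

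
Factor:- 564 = -2^2*3^1*47^1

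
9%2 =1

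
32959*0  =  0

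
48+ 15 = 63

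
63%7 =0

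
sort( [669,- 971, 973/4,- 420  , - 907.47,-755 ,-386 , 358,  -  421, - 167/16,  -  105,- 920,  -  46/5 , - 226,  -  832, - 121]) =[ - 971, - 920, - 907.47, - 832, - 755, - 421, - 420, - 386, - 226, - 121,  -  105 , - 167/16, - 46/5, 973/4, 358, 669]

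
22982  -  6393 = 16589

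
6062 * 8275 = 50163050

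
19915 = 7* 2845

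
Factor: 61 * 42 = 2^1 *3^1*7^1*61^1 = 2562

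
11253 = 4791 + 6462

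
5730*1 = 5730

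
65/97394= 65/97394 = 0.00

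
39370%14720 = 9930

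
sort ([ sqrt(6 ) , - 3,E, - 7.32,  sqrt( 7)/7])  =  [ - 7.32,-3, sqrt( 7 ) /7, sqrt(6), E]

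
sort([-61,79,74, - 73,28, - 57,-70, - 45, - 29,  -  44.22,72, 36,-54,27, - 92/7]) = [ - 73, - 70,-61, - 57, - 54, - 45,-44.22,-29 , - 92/7, 27,  28, 36, 72,74, 79 ] 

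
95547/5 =19109 + 2/5 =19109.40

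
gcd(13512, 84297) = 3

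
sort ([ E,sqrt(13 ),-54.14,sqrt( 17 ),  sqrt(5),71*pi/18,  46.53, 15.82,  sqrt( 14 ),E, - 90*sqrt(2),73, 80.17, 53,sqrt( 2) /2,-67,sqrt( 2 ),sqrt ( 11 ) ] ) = [ - 90*sqrt(2), - 67, - 54.14,  sqrt(2) /2,sqrt( 2 ),sqrt( 5 ),E,E, sqrt( 11),sqrt( 13),sqrt( 14),sqrt( 17), 71*pi/18,15.82 , 46.53,53,  73,80.17]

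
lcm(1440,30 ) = 1440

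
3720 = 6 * 620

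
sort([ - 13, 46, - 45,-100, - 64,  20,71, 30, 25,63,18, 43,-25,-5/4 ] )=[ - 100, - 64, - 45 , - 25, - 13, - 5/4,18,20,25, 30,43,46,63,71 ]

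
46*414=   19044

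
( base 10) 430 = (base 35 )CA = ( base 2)110101110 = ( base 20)11A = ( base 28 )fa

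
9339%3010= 309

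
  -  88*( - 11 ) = 968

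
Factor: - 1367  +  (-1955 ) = - 3322= - 2^1*11^1*151^1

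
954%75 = 54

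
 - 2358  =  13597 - 15955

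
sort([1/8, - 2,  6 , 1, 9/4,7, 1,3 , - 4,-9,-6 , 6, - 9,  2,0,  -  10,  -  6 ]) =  [- 10,-9, - 9,-6, - 6, - 4,-2,0 , 1/8, 1,1, 2, 9/4 , 3,6,6,7] 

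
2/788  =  1/394 = 0.00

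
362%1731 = 362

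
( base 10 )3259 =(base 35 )2n4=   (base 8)6273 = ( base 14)128b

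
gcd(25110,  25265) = 155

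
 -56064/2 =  - 28032 = - 28032.00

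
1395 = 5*279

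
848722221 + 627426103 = 1476148324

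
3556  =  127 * 28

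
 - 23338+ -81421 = - 104759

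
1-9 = -8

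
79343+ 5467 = 84810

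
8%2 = 0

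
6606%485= 301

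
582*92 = 53544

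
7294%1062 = 922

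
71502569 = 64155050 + 7347519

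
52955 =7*7565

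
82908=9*9212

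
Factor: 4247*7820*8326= 276519282040 = 2^3 * 5^1*17^1*23^2  *31^1*137^1*181^1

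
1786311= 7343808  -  5557497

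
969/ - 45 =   -  22 + 7/15   =  - 21.53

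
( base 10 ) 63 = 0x3f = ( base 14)47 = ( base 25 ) 2d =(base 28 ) 27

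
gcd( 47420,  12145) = 5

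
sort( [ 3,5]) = [3,5 ] 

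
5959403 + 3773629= 9733032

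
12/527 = 12/527 = 0.02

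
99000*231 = 22869000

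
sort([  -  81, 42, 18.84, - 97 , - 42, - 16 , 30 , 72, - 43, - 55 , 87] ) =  [ - 97, - 81, - 55, - 43  , - 42, - 16,  18.84, 30,42, 72,87]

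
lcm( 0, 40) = 0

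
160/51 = 160/51 = 3.14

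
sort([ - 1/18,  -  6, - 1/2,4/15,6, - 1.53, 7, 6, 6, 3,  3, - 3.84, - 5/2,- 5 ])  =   [  -  6, - 5,-3.84,  -  5/2,  -  1.53 ,-1/2,  -  1/18,  4/15, 3,3, 6, 6,  6, 7]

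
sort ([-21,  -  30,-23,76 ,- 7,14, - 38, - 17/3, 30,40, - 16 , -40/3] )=[ - 38 , - 30, - 23, - 21 ,-16 ,-40/3,- 7,-17/3,14,30,  40,76 ]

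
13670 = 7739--5931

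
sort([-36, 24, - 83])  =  [ - 83,-36, 24 ]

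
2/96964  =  1/48482 = 0.00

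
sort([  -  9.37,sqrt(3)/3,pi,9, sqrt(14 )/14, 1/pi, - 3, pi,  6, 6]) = [ - 9.37, - 3,sqrt( 14) /14,1/pi, sqrt(3) /3,pi,pi,6,6,  9] 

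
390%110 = 60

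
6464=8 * 808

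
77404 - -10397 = 87801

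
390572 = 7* 55796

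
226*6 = 1356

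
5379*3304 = 17772216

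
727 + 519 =1246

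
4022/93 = 4022/93 = 43.25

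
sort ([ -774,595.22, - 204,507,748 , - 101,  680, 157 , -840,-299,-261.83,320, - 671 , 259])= [ - 840,-774,  -  671, - 299, - 261.83, - 204, -101,157,259 , 320,507, 595.22, 680,748]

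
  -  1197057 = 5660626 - 6857683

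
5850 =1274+4576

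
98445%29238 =10731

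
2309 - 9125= - 6816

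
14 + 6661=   6675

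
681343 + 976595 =1657938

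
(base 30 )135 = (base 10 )995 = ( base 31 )113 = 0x3E3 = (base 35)SF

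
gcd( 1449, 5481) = 63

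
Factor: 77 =7^1*11^1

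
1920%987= 933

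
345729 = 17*20337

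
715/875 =143/175 = 0.82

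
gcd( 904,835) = 1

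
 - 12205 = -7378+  - 4827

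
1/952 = 1/952 = 0.00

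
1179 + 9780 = 10959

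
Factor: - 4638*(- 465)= 2156670 = 2^1*3^2 *5^1*31^1*773^1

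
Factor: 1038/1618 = 3^1 *173^1*809^( - 1 ) = 519/809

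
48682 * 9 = 438138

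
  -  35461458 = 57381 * ( -618)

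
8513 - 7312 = 1201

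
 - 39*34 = -1326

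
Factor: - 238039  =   - 238039^1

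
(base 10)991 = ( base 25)1EG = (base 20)29B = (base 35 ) sb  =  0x3df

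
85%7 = 1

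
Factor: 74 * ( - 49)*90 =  - 326340 = - 2^2*3^2*5^1 * 7^2*37^1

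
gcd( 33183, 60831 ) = 27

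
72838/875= 83  +  213/875 = 83.24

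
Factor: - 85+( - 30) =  - 115 = - 5^1 * 23^1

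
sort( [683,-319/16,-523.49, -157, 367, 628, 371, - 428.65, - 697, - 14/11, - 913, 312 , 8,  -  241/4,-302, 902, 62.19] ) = [ - 913, - 697, - 523.49,  -  428.65, -302,  -  157, - 241/4,  -  319/16, - 14/11, 8,  62.19 , 312, 367, 371,628,683, 902 ]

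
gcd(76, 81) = 1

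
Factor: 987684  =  2^2 * 3^1 *82307^1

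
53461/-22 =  - 2431 + 21/22 = - 2430.05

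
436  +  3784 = 4220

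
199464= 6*33244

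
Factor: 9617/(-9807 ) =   -  3^( - 1 ) * 7^ (-1)*59^1 * 163^1* 467^(-1 ) 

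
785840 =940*836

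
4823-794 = 4029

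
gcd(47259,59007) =267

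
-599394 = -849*706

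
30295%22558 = 7737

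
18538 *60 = 1112280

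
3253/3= 3253/3=1084.33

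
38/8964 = 19/4482 = 0.00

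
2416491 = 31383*77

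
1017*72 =73224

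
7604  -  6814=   790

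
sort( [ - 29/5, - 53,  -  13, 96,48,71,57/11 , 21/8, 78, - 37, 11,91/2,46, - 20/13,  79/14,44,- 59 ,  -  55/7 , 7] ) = [ - 59 , - 53,  -  37,  -  13,-55/7,  -  29/5, - 20/13, 21/8, 57/11,79/14,7,11,44, 91/2 , 46, 48, 71,78, 96]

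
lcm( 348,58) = 348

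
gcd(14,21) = 7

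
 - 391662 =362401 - 754063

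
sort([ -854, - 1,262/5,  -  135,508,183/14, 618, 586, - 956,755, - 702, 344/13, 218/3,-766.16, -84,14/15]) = [-956, -854, - 766.16, - 702,-135,-84, - 1,14/15 , 183/14,344/13,262/5,218/3, 508, 586, 618,755] 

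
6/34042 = 3/17021 = 0.00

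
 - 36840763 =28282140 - 65122903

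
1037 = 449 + 588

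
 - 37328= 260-37588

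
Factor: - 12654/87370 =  - 6327/43685 = - 3^2*5^ ( - 1 ) * 19^1 * 37^1*8737^( - 1) 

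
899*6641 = 5970259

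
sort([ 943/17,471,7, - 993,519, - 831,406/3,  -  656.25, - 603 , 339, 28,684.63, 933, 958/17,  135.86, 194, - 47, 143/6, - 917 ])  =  [ - 993, - 917, -831, - 656.25,- 603, - 47, 7,143/6, 28, 943/17, 958/17,406/3, 135.86, 194,339, 471, 519,684.63, 933 ] 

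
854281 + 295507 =1149788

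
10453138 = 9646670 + 806468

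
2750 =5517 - 2767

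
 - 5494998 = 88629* ( - 62 )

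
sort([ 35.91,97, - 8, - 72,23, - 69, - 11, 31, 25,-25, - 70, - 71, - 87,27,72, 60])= [ - 87,- 72,  -  71, - 70, - 69, - 25 , - 11, - 8,23, 25,  27 , 31, 35.91 , 60,72,97 ] 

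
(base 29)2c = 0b1000110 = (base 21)37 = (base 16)46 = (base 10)70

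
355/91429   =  355/91429 = 0.00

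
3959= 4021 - 62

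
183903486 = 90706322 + 93197164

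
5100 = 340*15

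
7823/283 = 27 + 182/283 = 27.64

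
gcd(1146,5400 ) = 6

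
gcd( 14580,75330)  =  2430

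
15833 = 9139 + 6694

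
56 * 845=47320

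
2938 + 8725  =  11663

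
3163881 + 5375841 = 8539722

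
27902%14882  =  13020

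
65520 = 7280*9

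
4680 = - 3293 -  - 7973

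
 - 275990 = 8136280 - 8412270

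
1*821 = 821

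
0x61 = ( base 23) 45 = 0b1100001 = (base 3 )10121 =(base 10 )97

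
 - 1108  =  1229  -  2337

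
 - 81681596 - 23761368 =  - 105442964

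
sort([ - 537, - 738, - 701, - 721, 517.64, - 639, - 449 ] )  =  [-738, - 721, - 701, - 639 , - 537, - 449,517.64 ]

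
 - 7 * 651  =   - 4557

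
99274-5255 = 94019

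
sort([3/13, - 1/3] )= [ - 1/3 , 3/13]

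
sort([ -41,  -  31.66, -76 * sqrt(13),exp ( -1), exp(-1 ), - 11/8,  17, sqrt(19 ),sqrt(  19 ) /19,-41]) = [ - 76*sqrt(13 ), - 41,  -  41, - 31.66, - 11/8, sqrt(19)/19, exp(-1 ) , exp( - 1 ), sqrt (19 ), 17 ]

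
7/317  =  7/317 = 0.02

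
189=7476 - 7287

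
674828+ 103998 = 778826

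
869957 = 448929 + 421028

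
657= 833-176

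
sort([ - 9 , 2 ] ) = [- 9,2 ]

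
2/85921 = 2/85921 = 0.00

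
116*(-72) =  - 8352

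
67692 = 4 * 16923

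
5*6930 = 34650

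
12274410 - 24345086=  - 12070676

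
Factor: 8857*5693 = 50422901 = 17^1*521^1*5693^1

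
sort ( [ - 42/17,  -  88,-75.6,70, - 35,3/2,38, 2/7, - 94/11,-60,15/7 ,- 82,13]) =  [ - 88, - 82, - 75.6, - 60,-35, - 94/11, - 42/17, 2/7,  3/2,15/7,13,38, 70] 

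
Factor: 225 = 3^2 *5^2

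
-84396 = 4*( - 21099) 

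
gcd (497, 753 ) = 1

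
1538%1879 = 1538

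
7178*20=143560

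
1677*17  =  28509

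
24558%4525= 1933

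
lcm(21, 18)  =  126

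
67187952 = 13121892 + 54066060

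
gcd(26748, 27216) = 36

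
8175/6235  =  1635/1247 = 1.31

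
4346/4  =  1086 + 1/2  =  1086.50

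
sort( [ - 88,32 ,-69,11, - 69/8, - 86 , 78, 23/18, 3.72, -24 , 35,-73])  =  [ - 88,-86,-73,-69, - 24, - 69/8,23/18, 3.72, 11,32, 35,  78]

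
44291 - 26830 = 17461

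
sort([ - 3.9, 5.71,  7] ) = [ - 3.9, 5.71, 7]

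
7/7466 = 7/7466 = 0.00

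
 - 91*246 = - 22386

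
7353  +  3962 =11315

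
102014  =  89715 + 12299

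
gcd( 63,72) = 9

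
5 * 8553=42765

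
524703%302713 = 221990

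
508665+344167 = 852832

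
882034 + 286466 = 1168500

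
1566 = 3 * 522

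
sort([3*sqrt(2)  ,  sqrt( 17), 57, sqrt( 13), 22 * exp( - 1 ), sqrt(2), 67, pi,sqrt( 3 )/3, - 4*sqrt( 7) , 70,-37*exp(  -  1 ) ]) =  [ - 37*exp( - 1), - 4 * sqrt( 7 ), sqrt( 3) /3, sqrt(2 ), pi, sqrt ( 13), sqrt ( 17 ),  3 * sqrt( 2), 22 *exp ( - 1),57, 67,70 ]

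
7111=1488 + 5623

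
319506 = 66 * 4841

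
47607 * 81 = 3856167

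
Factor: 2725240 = 2^3*5^1  *7^1*9733^1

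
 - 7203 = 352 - 7555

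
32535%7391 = 2971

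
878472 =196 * 4482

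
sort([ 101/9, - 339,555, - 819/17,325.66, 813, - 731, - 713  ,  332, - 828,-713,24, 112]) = [-828, - 731, - 713, - 713, - 339, - 819/17, 101/9,24, 112,325.66,332,555,813 ]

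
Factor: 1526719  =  17^1*31^1 * 2897^1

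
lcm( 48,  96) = 96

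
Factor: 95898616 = 2^3*11^1 * 1089757^1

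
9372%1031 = 93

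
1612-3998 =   -  2386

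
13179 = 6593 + 6586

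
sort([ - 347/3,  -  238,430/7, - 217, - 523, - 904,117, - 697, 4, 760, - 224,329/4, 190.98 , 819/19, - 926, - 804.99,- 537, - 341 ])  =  [ - 926, - 904,-804.99, - 697, - 537 ,-523, -341, - 238,  -  224, - 217, - 347/3,4,819/19,430/7,329/4, 117,190.98,760]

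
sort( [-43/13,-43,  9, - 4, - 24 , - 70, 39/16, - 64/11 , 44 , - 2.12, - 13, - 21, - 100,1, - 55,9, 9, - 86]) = [- 100 ,-86 ,- 70, - 55, - 43, - 24 , - 21, - 13, - 64/11, - 4, - 43/13 ,-2.12, 1 , 39/16, 9, 9,9,44]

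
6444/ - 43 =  - 6444/43 =- 149.86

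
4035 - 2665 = 1370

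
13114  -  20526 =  - 7412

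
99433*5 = 497165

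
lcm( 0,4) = 0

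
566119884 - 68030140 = 498089744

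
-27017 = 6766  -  33783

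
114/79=114/79 = 1.44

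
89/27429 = 89/27429  =  0.00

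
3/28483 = 3/28483 = 0.00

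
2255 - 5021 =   -  2766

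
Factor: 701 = 701^1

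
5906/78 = 75 + 28/39   =  75.72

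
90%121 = 90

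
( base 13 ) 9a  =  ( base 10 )127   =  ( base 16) 7F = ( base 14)91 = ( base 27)4j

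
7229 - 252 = 6977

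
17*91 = 1547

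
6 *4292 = 25752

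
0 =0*723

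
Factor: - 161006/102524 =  - 223/142 = -  2^(-1)*71^ ( - 1) * 223^1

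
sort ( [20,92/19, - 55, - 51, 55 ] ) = [ - 55, - 51,92/19, 20, 55] 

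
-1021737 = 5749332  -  6771069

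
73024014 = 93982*777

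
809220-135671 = 673549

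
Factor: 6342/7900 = 2^ ( - 1 )*3^1*5^( - 2) * 7^1*79^( - 1)*151^1 = 3171/3950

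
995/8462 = 995/8462 = 0.12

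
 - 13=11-24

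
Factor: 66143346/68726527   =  2^1 * 3^1*37^1 * 401^1*743^1 * 7309^( - 1)*9403^( - 1)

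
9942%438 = 306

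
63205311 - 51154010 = 12051301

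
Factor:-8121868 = - 2^2*2030467^1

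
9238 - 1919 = 7319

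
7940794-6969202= 971592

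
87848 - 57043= 30805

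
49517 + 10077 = 59594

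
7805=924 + 6881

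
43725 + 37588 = 81313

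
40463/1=40463 = 40463.00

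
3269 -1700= 1569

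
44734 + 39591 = 84325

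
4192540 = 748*5605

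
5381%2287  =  807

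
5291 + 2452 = 7743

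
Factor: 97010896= 2^4 * 6063181^1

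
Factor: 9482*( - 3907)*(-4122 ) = 2^2*3^2  *11^1*229^1*431^1*3907^1 = 152704329228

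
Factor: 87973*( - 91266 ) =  - 2^1*3^1*7^1*41^1*53^1*87973^1 = - 8028943818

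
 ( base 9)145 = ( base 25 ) 4M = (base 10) 122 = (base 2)1111010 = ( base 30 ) 42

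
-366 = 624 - 990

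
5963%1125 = 338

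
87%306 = 87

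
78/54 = 1+4/9 = 1.44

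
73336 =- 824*( - 89) 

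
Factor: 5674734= 2^1*3^2  *13^1 *24251^1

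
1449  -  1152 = 297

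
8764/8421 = 1252/1203  =  1.04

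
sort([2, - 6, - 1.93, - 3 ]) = [ - 6, - 3, - 1.93  ,  2] 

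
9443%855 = 38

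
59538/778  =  29769/389 = 76.53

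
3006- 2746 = 260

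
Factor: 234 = 2^1*3^2*13^1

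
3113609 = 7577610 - 4464001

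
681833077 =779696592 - 97863515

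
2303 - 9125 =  - 6822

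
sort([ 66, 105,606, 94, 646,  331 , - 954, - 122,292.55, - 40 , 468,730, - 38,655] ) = [ - 954, - 122, - 40 , - 38, 66,94, 105 , 292.55,331,468, 606,646, 655,730] 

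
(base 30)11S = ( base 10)958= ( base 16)3BE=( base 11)7a1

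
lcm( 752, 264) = 24816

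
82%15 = 7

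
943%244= 211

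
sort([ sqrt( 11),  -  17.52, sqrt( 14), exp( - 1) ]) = [ - 17.52,exp(-1), sqrt(11),sqrt( 14) ]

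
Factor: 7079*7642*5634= 2^2*3^2 * 313^1 * 3821^1 *7079^1 = 304786543212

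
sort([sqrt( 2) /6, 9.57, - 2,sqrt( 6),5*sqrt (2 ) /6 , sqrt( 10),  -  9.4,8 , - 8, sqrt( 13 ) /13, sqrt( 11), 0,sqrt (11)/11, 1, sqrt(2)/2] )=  [  -  9.4,-8, - 2, 0, sqrt (2)/6 , sqrt(13 ) /13, sqrt( 11)/11,sqrt(2) /2,1,5*sqrt (2)/6, sqrt ( 6), sqrt( 10 ), sqrt( 11 ),8,  9.57] 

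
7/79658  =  7/79658=0.00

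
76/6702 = 38/3351 = 0.01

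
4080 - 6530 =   -  2450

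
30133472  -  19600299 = 10533173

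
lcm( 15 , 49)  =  735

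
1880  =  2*940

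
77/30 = 2 + 17/30 = 2.57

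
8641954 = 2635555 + 6006399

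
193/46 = 4  +  9/46 = 4.20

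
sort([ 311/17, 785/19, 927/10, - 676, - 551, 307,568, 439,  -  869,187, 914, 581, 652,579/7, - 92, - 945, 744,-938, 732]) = [  -  945,-938,  -  869,-676,  -  551,-92,  311/17, 785/19,579/7 , 927/10, 187, 307, 439,  568,581, 652, 732,744,914 ]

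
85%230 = 85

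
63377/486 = 63377/486  =  130.41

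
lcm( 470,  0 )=0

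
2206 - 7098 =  - 4892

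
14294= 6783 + 7511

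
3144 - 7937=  - 4793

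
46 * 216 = 9936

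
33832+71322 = 105154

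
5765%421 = 292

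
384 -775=-391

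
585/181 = 585/181 = 3.23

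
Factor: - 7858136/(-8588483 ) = 2^3 * 11^1 * 13^1*2297^( - 1)*3739^(-1) * 6869^1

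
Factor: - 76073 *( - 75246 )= 2^1*3^1*127^1 * 599^1*12541^1 = 5724188958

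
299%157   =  142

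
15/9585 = 1/639 = 0.00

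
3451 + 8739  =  12190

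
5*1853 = 9265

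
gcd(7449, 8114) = 1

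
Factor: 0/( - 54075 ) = 0 = 0^1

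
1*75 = 75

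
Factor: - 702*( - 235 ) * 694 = 2^2*3^3*5^1*13^1*47^1*347^1  =  114489180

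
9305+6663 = 15968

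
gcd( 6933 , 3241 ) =1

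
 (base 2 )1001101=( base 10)77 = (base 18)45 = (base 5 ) 302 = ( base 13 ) 5c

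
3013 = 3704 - 691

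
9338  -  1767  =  7571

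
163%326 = 163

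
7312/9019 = 7312/9019 = 0.81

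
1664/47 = 35 + 19/47 =35.40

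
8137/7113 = 1  +  1024/7113  =  1.14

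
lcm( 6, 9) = 18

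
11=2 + 9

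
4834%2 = 0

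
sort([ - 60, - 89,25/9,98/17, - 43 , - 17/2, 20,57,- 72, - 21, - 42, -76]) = [ -89 ,  -  76, - 72, - 60, - 43, - 42 ,-21,-17/2,25/9,98/17,20,57] 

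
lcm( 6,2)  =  6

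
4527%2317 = 2210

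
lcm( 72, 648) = 648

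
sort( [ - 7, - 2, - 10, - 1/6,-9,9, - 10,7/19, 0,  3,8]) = [ - 10, - 10, - 9, - 7, - 2, - 1/6,0 , 7/19,3,8, 9 ]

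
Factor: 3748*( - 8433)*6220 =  - 196594818480 = - 2^4*3^2*5^1*311^1 * 937^2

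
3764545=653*5765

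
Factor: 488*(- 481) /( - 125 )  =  2^3*5^( - 3 ) * 13^1*37^1*61^1  =  234728/125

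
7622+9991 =17613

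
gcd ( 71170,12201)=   1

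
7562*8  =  60496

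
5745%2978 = 2767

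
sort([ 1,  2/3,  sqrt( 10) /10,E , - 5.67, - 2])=[ - 5.67,-2 , sqrt( 10 ) /10, 2/3,  1, E]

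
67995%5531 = 1623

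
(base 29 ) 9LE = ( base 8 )20000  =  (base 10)8192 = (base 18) 1752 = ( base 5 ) 230232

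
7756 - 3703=4053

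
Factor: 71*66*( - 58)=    - 2^2 * 3^1 * 11^1*29^1*71^1 =-271788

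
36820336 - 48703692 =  - 11883356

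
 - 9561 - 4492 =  - 14053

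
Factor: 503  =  503^1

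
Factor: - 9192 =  - 2^3*3^1* 383^1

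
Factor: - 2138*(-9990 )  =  21358620=2^2*3^3*5^1*37^1*1069^1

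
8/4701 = 8/4701 = 0.00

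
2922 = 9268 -6346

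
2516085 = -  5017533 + 7533618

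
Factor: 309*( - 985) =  - 304365 =- 3^1 * 5^1*103^1* 197^1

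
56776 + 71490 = 128266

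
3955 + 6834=10789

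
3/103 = 3/103=0.03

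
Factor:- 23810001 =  - 3^1* 7936667^1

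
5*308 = 1540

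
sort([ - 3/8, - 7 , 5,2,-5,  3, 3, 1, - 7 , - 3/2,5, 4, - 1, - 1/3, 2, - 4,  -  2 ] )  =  [ - 7, - 7, - 5, - 4, - 2,-3/2, -1,-3/8,  -  1/3, 1,  2, 2  ,  3,3, 4,  5,5]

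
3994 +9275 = 13269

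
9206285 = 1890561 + 7315724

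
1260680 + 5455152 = 6715832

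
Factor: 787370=2^1*5^1*78737^1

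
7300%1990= 1330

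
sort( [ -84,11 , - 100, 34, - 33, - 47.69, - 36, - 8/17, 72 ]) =[ - 100,- 84, - 47.69, - 36, - 33,-8/17 , 11, 34, 72 ]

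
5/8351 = 5/8351  =  0.00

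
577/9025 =577/9025 = 0.06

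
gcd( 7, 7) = 7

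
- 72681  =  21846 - 94527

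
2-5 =-3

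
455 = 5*91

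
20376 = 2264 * 9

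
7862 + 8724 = 16586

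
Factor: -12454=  - 2^1*13^1*479^1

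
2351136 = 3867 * 608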